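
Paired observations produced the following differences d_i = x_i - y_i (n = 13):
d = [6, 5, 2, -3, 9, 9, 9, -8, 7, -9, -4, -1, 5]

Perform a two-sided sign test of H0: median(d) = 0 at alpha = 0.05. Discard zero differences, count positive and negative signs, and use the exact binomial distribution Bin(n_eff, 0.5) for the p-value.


Step 1: Discard zero differences. Original n = 13; n_eff = number of nonzero differences = 13.
Nonzero differences (with sign): +6, +5, +2, -3, +9, +9, +9, -8, +7, -9, -4, -1, +5
Step 2: Count signs: positive = 8, negative = 5.
Step 3: Under H0: P(positive) = 0.5, so the number of positives S ~ Bin(13, 0.5).
Step 4: Two-sided exact p-value = sum of Bin(13,0.5) probabilities at or below the observed probability = 0.581055.
Step 5: alpha = 0.05. fail to reject H0.

n_eff = 13, pos = 8, neg = 5, p = 0.581055, fail to reject H0.


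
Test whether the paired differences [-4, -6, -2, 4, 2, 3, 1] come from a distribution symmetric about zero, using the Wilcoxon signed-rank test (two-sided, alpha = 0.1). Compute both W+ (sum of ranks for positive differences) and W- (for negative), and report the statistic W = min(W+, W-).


Step 1: Drop any zero differences (none here) and take |d_i|.
|d| = [4, 6, 2, 4, 2, 3, 1]
Step 2: Midrank |d_i| (ties get averaged ranks).
ranks: |4|->5.5, |6|->7, |2|->2.5, |4|->5.5, |2|->2.5, |3|->4, |1|->1
Step 3: Attach original signs; sum ranks with positive sign and with negative sign.
W+ = 5.5 + 2.5 + 4 + 1 = 13
W- = 5.5 + 7 + 2.5 = 15
(Check: W+ + W- = 28 should equal n(n+1)/2 = 28.)
Step 4: Test statistic W = min(W+, W-) = 13.
Step 5: Ties in |d|, so use the tie-corrected normal approximation.
        E[W] = n(n+1)/4 = 7*8/4 = 14.
        Tie groups: |d|=2 (t=2), |d|=4 (t=2); sum(t^3 - t) = 12.
        Var[W] = n(n+1)(2n+1)/24 - sum(t^3-t)/48 = 840/24 - 12/48 = 34.75.
        z = (W - E[W]) / sqrt(Var[W]) = (13 - 14) / 5.8949 = -0.1696.
        Two-sided p = 2*Phi(z) = 0.865295.
Step 6: alpha = 0.1. fail to reject H0.

W+ = 13, W- = 15, W = min = 13, p = 0.865295, fail to reject H0.


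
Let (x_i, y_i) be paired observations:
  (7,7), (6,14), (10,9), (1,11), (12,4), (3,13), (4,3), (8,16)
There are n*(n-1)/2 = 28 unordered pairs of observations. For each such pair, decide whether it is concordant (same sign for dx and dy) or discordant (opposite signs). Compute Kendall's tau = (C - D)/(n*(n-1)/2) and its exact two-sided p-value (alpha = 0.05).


Step 1: Enumerate the 28 unordered pairs (i,j) with i<j and classify each by sign(x_j-x_i) * sign(y_j-y_i).
  (1,2):dx=-1,dy=+7->D; (1,3):dx=+3,dy=+2->C; (1,4):dx=-6,dy=+4->D; (1,5):dx=+5,dy=-3->D
  (1,6):dx=-4,dy=+6->D; (1,7):dx=-3,dy=-4->C; (1,8):dx=+1,dy=+9->C; (2,3):dx=+4,dy=-5->D
  (2,4):dx=-5,dy=-3->C; (2,5):dx=+6,dy=-10->D; (2,6):dx=-3,dy=-1->C; (2,7):dx=-2,dy=-11->C
  (2,8):dx=+2,dy=+2->C; (3,4):dx=-9,dy=+2->D; (3,5):dx=+2,dy=-5->D; (3,6):dx=-7,dy=+4->D
  (3,7):dx=-6,dy=-6->C; (3,8):dx=-2,dy=+7->D; (4,5):dx=+11,dy=-7->D; (4,6):dx=+2,dy=+2->C
  (4,7):dx=+3,dy=-8->D; (4,8):dx=+7,dy=+5->C; (5,6):dx=-9,dy=+9->D; (5,7):dx=-8,dy=-1->C
  (5,8):dx=-4,dy=+12->D; (6,7):dx=+1,dy=-10->D; (6,8):dx=+5,dy=+3->C; (7,8):dx=+4,dy=+13->C
Step 2: C = 13, D = 15, total pairs = 28.
Step 3: tau = (C - D)/(n(n-1)/2) = (13 - 15)/28 = -0.071429.
Step 4: Exact two-sided p-value (enumerate n! = 40320 permutations of y under H0): p = 0.904861.
Step 5: alpha = 0.05. fail to reject H0.

tau_b = -0.0714 (C=13, D=15), p = 0.904861, fail to reject H0.


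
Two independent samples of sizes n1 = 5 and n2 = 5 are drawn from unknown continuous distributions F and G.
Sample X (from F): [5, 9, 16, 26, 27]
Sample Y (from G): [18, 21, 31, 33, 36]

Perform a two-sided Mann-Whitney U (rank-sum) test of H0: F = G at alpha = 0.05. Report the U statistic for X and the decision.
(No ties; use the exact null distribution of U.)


Step 1: Combine and sort all 10 observations; assign midranks.
sorted (value, group): (5,X), (9,X), (16,X), (18,Y), (21,Y), (26,X), (27,X), (31,Y), (33,Y), (36,Y)
ranks: 5->1, 9->2, 16->3, 18->4, 21->5, 26->6, 27->7, 31->8, 33->9, 36->10
Step 2: Rank sum for X: R1 = 1 + 2 + 3 + 6 + 7 = 19.
Step 3: U_X = R1 - n1(n1+1)/2 = 19 - 5*6/2 = 19 - 15 = 4.
       U_Y = n1*n2 - U_X = 25 - 4 = 21.
Step 4: No ties, so the exact null distribution of U (based on enumerating the C(10,5) = 252 equally likely rank assignments) gives the two-sided p-value.
Step 5: p-value = 0.095238; compare to alpha = 0.05. fail to reject H0.

U_X = 4, p = 0.095238, fail to reject H0 at alpha = 0.05.


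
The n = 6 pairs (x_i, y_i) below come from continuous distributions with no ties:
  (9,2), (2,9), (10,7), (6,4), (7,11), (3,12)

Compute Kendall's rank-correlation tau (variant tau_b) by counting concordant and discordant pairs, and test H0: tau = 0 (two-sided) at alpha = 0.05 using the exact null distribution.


Step 1: Enumerate the 15 unordered pairs (i,j) with i<j and classify each by sign(x_j-x_i) * sign(y_j-y_i).
  (1,2):dx=-7,dy=+7->D; (1,3):dx=+1,dy=+5->C; (1,4):dx=-3,dy=+2->D; (1,5):dx=-2,dy=+9->D
  (1,6):dx=-6,dy=+10->D; (2,3):dx=+8,dy=-2->D; (2,4):dx=+4,dy=-5->D; (2,5):dx=+5,dy=+2->C
  (2,6):dx=+1,dy=+3->C; (3,4):dx=-4,dy=-3->C; (3,5):dx=-3,dy=+4->D; (3,6):dx=-7,dy=+5->D
  (4,5):dx=+1,dy=+7->C; (4,6):dx=-3,dy=+8->D; (5,6):dx=-4,dy=+1->D
Step 2: C = 5, D = 10, total pairs = 15.
Step 3: tau = (C - D)/(n(n-1)/2) = (5 - 10)/15 = -0.333333.
Step 4: Exact two-sided p-value (enumerate n! = 720 permutations of y under H0): p = 0.469444.
Step 5: alpha = 0.05. fail to reject H0.

tau_b = -0.3333 (C=5, D=10), p = 0.469444, fail to reject H0.


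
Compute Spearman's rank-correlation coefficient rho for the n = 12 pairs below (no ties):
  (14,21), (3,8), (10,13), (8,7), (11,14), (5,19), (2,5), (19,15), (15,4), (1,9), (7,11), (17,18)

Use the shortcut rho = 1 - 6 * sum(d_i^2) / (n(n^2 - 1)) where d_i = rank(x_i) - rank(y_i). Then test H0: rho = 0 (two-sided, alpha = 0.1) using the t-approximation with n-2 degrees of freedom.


Step 1: Rank x and y separately (midranks; no ties here).
rank(x): 14->9, 3->3, 10->7, 8->6, 11->8, 5->4, 2->2, 19->12, 15->10, 1->1, 7->5, 17->11
rank(y): 21->12, 8->4, 13->7, 7->3, 14->8, 19->11, 5->2, 15->9, 4->1, 9->5, 11->6, 18->10
Step 2: d_i = R_x(i) - R_y(i); compute d_i^2.
  (9-12)^2=9, (3-4)^2=1, (7-7)^2=0, (6-3)^2=9, (8-8)^2=0, (4-11)^2=49, (2-2)^2=0, (12-9)^2=9, (10-1)^2=81, (1-5)^2=16, (5-6)^2=1, (11-10)^2=1
sum(d^2) = 176.
Step 3: rho = 1 - 6*176 / (12*(12^2 - 1)) = 1 - 1056/1716 = 0.384615.
Step 4: Under H0, t = rho * sqrt((n-2)/(1-rho^2)) = 1.3176 ~ t(10).
Step 5: Two-sided p-value from the t-distribution with 10 df = 0.217020.
Step 6: alpha = 0.1. fail to reject H0.

rho = 0.3846, p = 0.217020, fail to reject H0 at alpha = 0.1.


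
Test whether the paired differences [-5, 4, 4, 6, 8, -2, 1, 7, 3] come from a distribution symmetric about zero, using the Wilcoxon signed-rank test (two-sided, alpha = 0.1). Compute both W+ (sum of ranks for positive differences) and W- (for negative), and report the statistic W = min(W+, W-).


Step 1: Drop any zero differences (none here) and take |d_i|.
|d| = [5, 4, 4, 6, 8, 2, 1, 7, 3]
Step 2: Midrank |d_i| (ties get averaged ranks).
ranks: |5|->6, |4|->4.5, |4|->4.5, |6|->7, |8|->9, |2|->2, |1|->1, |7|->8, |3|->3
Step 3: Attach original signs; sum ranks with positive sign and with negative sign.
W+ = 4.5 + 4.5 + 7 + 9 + 1 + 8 + 3 = 37
W- = 6 + 2 = 8
(Check: W+ + W- = 45 should equal n(n+1)/2 = 45.)
Step 4: Test statistic W = min(W+, W-) = 8.
Step 5: Ties in |d|, so use the tie-corrected normal approximation.
        E[W] = n(n+1)/4 = 9*10/4 = 22.5.
        Tie groups: |d|=4 (t=2); sum(t^3 - t) = 6.
        Var[W] = n(n+1)(2n+1)/24 - sum(t^3-t)/48 = 1710/24 - 6/48 = 71.125.
        z = (W - E[W]) / sqrt(Var[W]) = (8 - 22.5) / 8.4336 = -1.7193.
        Two-sided p = 2*Phi(z) = 0.085556.
Step 6: alpha = 0.1. reject H0.

W+ = 37, W- = 8, W = min = 8, p = 0.085556, reject H0.


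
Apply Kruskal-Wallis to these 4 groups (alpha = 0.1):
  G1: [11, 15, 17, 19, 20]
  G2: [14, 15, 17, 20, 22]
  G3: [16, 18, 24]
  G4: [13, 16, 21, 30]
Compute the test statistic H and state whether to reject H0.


Step 1: Combine all N = 17 observations and assign midranks.
sorted (value, group, rank): (11,G1,1), (13,G4,2), (14,G2,3), (15,G1,4.5), (15,G2,4.5), (16,G3,6.5), (16,G4,6.5), (17,G1,8.5), (17,G2,8.5), (18,G3,10), (19,G1,11), (20,G1,12.5), (20,G2,12.5), (21,G4,14), (22,G2,15), (24,G3,16), (30,G4,17)
Step 2: Sum ranks within each group.
R_1 = 37.5 (n_1 = 5)
R_2 = 43.5 (n_2 = 5)
R_3 = 32.5 (n_3 = 3)
R_4 = 39.5 (n_4 = 4)
Step 3: H = 12/(N(N+1)) * sum(R_i^2/n_i) - 3(N+1)
     = 12/(17*18) * (37.5^2/5 + 43.5^2/5 + 32.5^2/3 + 39.5^2/4) - 3*18
     = 0.039216 * 1401.85 - 54
     = 0.974346.
Step 4: Ties present; correction factor C = 1 - 24/(17^3 - 17) = 0.995098. Corrected H = 0.974346 / 0.995098 = 0.979146.
Step 5: Under H0, H ~ chi^2(3); p-value = 0.806298.
Step 6: alpha = 0.1. fail to reject H0.

H = 0.9791, df = 3, p = 0.806298, fail to reject H0.


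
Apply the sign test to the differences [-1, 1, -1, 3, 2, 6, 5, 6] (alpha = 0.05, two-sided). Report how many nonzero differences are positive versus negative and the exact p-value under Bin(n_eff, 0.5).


Step 1: Discard zero differences. Original n = 8; n_eff = number of nonzero differences = 8.
Nonzero differences (with sign): -1, +1, -1, +3, +2, +6, +5, +6
Step 2: Count signs: positive = 6, negative = 2.
Step 3: Under H0: P(positive) = 0.5, so the number of positives S ~ Bin(8, 0.5).
Step 4: Two-sided exact p-value = sum of Bin(8,0.5) probabilities at or below the observed probability = 0.289062.
Step 5: alpha = 0.05. fail to reject H0.

n_eff = 8, pos = 6, neg = 2, p = 0.289062, fail to reject H0.


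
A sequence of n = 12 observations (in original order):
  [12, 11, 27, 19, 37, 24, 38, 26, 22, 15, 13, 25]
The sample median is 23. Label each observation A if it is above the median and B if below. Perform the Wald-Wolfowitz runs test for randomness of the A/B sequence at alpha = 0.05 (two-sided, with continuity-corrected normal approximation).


Step 1: Compute median = 23; label A = above, B = below.
Labels in order: BBABAAAABBBA  (n_A = 6, n_B = 6)
Step 2: Count runs R = 6.
Step 3: Under H0 (random ordering), E[R] = 2*n_A*n_B/(n_A+n_B) + 1 = 2*6*6/12 + 1 = 7.0000.
        Var[R] = 2*n_A*n_B*(2*n_A*n_B - n_A - n_B) / ((n_A+n_B)^2 * (n_A+n_B-1)) = 4320/1584 = 2.7273.
        SD[R] = 1.6514.
Step 4: Continuity-corrected z = (R + 0.5 - E[R]) / SD[R] = (6 + 0.5 - 7.0000) / 1.6514 = -0.3028.
Step 5: Two-sided p-value via normal approximation = 2*(1 - Phi(|z|)) = 0.762069.
Step 6: alpha = 0.05. fail to reject H0.

R = 6, z = -0.3028, p = 0.762069, fail to reject H0.


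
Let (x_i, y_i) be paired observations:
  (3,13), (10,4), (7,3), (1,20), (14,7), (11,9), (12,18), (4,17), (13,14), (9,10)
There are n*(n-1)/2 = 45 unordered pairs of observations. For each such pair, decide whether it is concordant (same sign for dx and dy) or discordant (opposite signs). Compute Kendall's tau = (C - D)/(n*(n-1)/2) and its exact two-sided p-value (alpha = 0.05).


Step 1: Enumerate the 45 unordered pairs (i,j) with i<j and classify each by sign(x_j-x_i) * sign(y_j-y_i).
  (1,2):dx=+7,dy=-9->D; (1,3):dx=+4,dy=-10->D; (1,4):dx=-2,dy=+7->D; (1,5):dx=+11,dy=-6->D
  (1,6):dx=+8,dy=-4->D; (1,7):dx=+9,dy=+5->C; (1,8):dx=+1,dy=+4->C; (1,9):dx=+10,dy=+1->C
  (1,10):dx=+6,dy=-3->D; (2,3):dx=-3,dy=-1->C; (2,4):dx=-9,dy=+16->D; (2,5):dx=+4,dy=+3->C
  (2,6):dx=+1,dy=+5->C; (2,7):dx=+2,dy=+14->C; (2,8):dx=-6,dy=+13->D; (2,9):dx=+3,dy=+10->C
  (2,10):dx=-1,dy=+6->D; (3,4):dx=-6,dy=+17->D; (3,5):dx=+7,dy=+4->C; (3,6):dx=+4,dy=+6->C
  (3,7):dx=+5,dy=+15->C; (3,8):dx=-3,dy=+14->D; (3,9):dx=+6,dy=+11->C; (3,10):dx=+2,dy=+7->C
  (4,5):dx=+13,dy=-13->D; (4,6):dx=+10,dy=-11->D; (4,7):dx=+11,dy=-2->D; (4,8):dx=+3,dy=-3->D
  (4,9):dx=+12,dy=-6->D; (4,10):dx=+8,dy=-10->D; (5,6):dx=-3,dy=+2->D; (5,7):dx=-2,dy=+11->D
  (5,8):dx=-10,dy=+10->D; (5,9):dx=-1,dy=+7->D; (5,10):dx=-5,dy=+3->D; (6,7):dx=+1,dy=+9->C
  (6,8):dx=-7,dy=+8->D; (6,9):dx=+2,dy=+5->C; (6,10):dx=-2,dy=+1->D; (7,8):dx=-8,dy=-1->C
  (7,9):dx=+1,dy=-4->D; (7,10):dx=-3,dy=-8->C; (8,9):dx=+9,dy=-3->D; (8,10):dx=+5,dy=-7->D
  (9,10):dx=-4,dy=-4->C
Step 2: C = 18, D = 27, total pairs = 45.
Step 3: tau = (C - D)/(n(n-1)/2) = (18 - 27)/45 = -0.200000.
Step 4: Exact two-sided p-value (enumerate n! = 3628800 permutations of y under H0): p = 0.484313.
Step 5: alpha = 0.05. fail to reject H0.

tau_b = -0.2000 (C=18, D=27), p = 0.484313, fail to reject H0.


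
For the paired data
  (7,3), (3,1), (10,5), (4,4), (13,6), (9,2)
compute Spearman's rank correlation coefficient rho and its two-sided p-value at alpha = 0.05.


Step 1: Rank x and y separately (midranks; no ties here).
rank(x): 7->3, 3->1, 10->5, 4->2, 13->6, 9->4
rank(y): 3->3, 1->1, 5->5, 4->4, 6->6, 2->2
Step 2: d_i = R_x(i) - R_y(i); compute d_i^2.
  (3-3)^2=0, (1-1)^2=0, (5-5)^2=0, (2-4)^2=4, (6-6)^2=0, (4-2)^2=4
sum(d^2) = 8.
Step 3: rho = 1 - 6*8 / (6*(6^2 - 1)) = 1 - 48/210 = 0.771429.
Step 4: Under H0, t = rho * sqrt((n-2)/(1-rho^2)) = 2.4247 ~ t(4).
Step 5: Two-sided p-value from the t-distribution with 4 df = 0.072397.
Step 6: alpha = 0.05. fail to reject H0.

rho = 0.7714, p = 0.072397, fail to reject H0 at alpha = 0.05.


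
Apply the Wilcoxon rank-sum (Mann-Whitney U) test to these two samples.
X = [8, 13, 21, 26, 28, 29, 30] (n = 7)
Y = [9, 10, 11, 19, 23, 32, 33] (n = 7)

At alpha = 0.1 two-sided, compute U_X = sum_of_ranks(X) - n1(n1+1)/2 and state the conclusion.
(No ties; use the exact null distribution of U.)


Step 1: Combine and sort all 14 observations; assign midranks.
sorted (value, group): (8,X), (9,Y), (10,Y), (11,Y), (13,X), (19,Y), (21,X), (23,Y), (26,X), (28,X), (29,X), (30,X), (32,Y), (33,Y)
ranks: 8->1, 9->2, 10->3, 11->4, 13->5, 19->6, 21->7, 23->8, 26->9, 28->10, 29->11, 30->12, 32->13, 33->14
Step 2: Rank sum for X: R1 = 1 + 5 + 7 + 9 + 10 + 11 + 12 = 55.
Step 3: U_X = R1 - n1(n1+1)/2 = 55 - 7*8/2 = 55 - 28 = 27.
       U_Y = n1*n2 - U_X = 49 - 27 = 22.
Step 4: No ties, so the exact null distribution of U (based on enumerating the C(14,7) = 3432 equally likely rank assignments) gives the two-sided p-value.
Step 5: p-value = 0.804779; compare to alpha = 0.1. fail to reject H0.

U_X = 27, p = 0.804779, fail to reject H0 at alpha = 0.1.


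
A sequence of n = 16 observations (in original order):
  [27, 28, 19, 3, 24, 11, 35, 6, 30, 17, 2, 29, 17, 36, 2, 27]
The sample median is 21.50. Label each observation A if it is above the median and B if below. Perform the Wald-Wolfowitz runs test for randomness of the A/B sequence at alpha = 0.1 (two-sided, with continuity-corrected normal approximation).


Step 1: Compute median = 21.50; label A = above, B = below.
Labels in order: AABBABABABBABABA  (n_A = 8, n_B = 8)
Step 2: Count runs R = 13.
Step 3: Under H0 (random ordering), E[R] = 2*n_A*n_B/(n_A+n_B) + 1 = 2*8*8/16 + 1 = 9.0000.
        Var[R] = 2*n_A*n_B*(2*n_A*n_B - n_A - n_B) / ((n_A+n_B)^2 * (n_A+n_B-1)) = 14336/3840 = 3.7333.
        SD[R] = 1.9322.
Step 4: Continuity-corrected z = (R - 0.5 - E[R]) / SD[R] = (13 - 0.5 - 9.0000) / 1.9322 = 1.8114.
Step 5: Two-sided p-value via normal approximation = 2*(1 - Phi(|z|)) = 0.070076.
Step 6: alpha = 0.1. reject H0.

R = 13, z = 1.8114, p = 0.070076, reject H0.


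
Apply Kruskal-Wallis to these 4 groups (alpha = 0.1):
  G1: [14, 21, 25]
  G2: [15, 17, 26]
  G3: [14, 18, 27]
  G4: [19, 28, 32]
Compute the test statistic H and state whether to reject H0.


Step 1: Combine all N = 12 observations and assign midranks.
sorted (value, group, rank): (14,G1,1.5), (14,G3,1.5), (15,G2,3), (17,G2,4), (18,G3,5), (19,G4,6), (21,G1,7), (25,G1,8), (26,G2,9), (27,G3,10), (28,G4,11), (32,G4,12)
Step 2: Sum ranks within each group.
R_1 = 16.5 (n_1 = 3)
R_2 = 16 (n_2 = 3)
R_3 = 16.5 (n_3 = 3)
R_4 = 29 (n_4 = 3)
Step 3: H = 12/(N(N+1)) * sum(R_i^2/n_i) - 3(N+1)
     = 12/(12*13) * (16.5^2/3 + 16^2/3 + 16.5^2/3 + 29^2/3) - 3*13
     = 0.076923 * 547.167 - 39
     = 3.089744.
Step 4: Ties present; correction factor C = 1 - 6/(12^3 - 12) = 0.996503. Corrected H = 3.089744 / 0.996503 = 3.100585.
Step 5: Under H0, H ~ chi^2(3); p-value = 0.376375.
Step 6: alpha = 0.1. fail to reject H0.

H = 3.1006, df = 3, p = 0.376375, fail to reject H0.


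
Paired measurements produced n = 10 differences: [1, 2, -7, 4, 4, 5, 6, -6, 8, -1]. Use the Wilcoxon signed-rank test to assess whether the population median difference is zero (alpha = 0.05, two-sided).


Step 1: Drop any zero differences (none here) and take |d_i|.
|d| = [1, 2, 7, 4, 4, 5, 6, 6, 8, 1]
Step 2: Midrank |d_i| (ties get averaged ranks).
ranks: |1|->1.5, |2|->3, |7|->9, |4|->4.5, |4|->4.5, |5|->6, |6|->7.5, |6|->7.5, |8|->10, |1|->1.5
Step 3: Attach original signs; sum ranks with positive sign and with negative sign.
W+ = 1.5 + 3 + 4.5 + 4.5 + 6 + 7.5 + 10 = 37
W- = 9 + 7.5 + 1.5 = 18
(Check: W+ + W- = 55 should equal n(n+1)/2 = 55.)
Step 4: Test statistic W = min(W+, W-) = 18.
Step 5: Ties in |d|, so use the tie-corrected normal approximation.
        E[W] = n(n+1)/4 = 10*11/4 = 27.5.
        Tie groups: |d|=1 (t=2), |d|=4 (t=2), |d|=6 (t=2); sum(t^3 - t) = 18.
        Var[W] = n(n+1)(2n+1)/24 - sum(t^3-t)/48 = 2310/24 - 18/48 = 95.875.
        z = (W - E[W]) / sqrt(Var[W]) = (18 - 27.5) / 9.7916 = -0.9702.
        Two-sided p = 2*Phi(z) = 0.331936.
Step 6: alpha = 0.05. fail to reject H0.

W+ = 37, W- = 18, W = min = 18, p = 0.331936, fail to reject H0.


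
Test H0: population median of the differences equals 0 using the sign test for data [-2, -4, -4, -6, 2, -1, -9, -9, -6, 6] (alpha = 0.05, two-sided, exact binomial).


Step 1: Discard zero differences. Original n = 10; n_eff = number of nonzero differences = 10.
Nonzero differences (with sign): -2, -4, -4, -6, +2, -1, -9, -9, -6, +6
Step 2: Count signs: positive = 2, negative = 8.
Step 3: Under H0: P(positive) = 0.5, so the number of positives S ~ Bin(10, 0.5).
Step 4: Two-sided exact p-value = sum of Bin(10,0.5) probabilities at or below the observed probability = 0.109375.
Step 5: alpha = 0.05. fail to reject H0.

n_eff = 10, pos = 2, neg = 8, p = 0.109375, fail to reject H0.


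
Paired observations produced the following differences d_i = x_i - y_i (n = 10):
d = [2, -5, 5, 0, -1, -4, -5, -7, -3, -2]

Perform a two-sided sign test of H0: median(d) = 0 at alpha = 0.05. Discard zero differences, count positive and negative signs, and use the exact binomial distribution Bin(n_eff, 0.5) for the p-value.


Step 1: Discard zero differences. Original n = 10; n_eff = number of nonzero differences = 9.
Nonzero differences (with sign): +2, -5, +5, -1, -4, -5, -7, -3, -2
Step 2: Count signs: positive = 2, negative = 7.
Step 3: Under H0: P(positive) = 0.5, so the number of positives S ~ Bin(9, 0.5).
Step 4: Two-sided exact p-value = sum of Bin(9,0.5) probabilities at or below the observed probability = 0.179688.
Step 5: alpha = 0.05. fail to reject H0.

n_eff = 9, pos = 2, neg = 7, p = 0.179688, fail to reject H0.


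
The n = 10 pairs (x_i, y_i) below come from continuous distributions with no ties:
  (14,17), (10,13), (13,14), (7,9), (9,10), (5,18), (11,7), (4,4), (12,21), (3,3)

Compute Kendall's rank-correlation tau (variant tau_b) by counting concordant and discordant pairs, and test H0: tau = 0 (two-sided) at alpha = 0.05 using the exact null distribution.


Step 1: Enumerate the 45 unordered pairs (i,j) with i<j and classify each by sign(x_j-x_i) * sign(y_j-y_i).
  (1,2):dx=-4,dy=-4->C; (1,3):dx=-1,dy=-3->C; (1,4):dx=-7,dy=-8->C; (1,5):dx=-5,dy=-7->C
  (1,6):dx=-9,dy=+1->D; (1,7):dx=-3,dy=-10->C; (1,8):dx=-10,dy=-13->C; (1,9):dx=-2,dy=+4->D
  (1,10):dx=-11,dy=-14->C; (2,3):dx=+3,dy=+1->C; (2,4):dx=-3,dy=-4->C; (2,5):dx=-1,dy=-3->C
  (2,6):dx=-5,dy=+5->D; (2,7):dx=+1,dy=-6->D; (2,8):dx=-6,dy=-9->C; (2,9):dx=+2,dy=+8->C
  (2,10):dx=-7,dy=-10->C; (3,4):dx=-6,dy=-5->C; (3,5):dx=-4,dy=-4->C; (3,6):dx=-8,dy=+4->D
  (3,7):dx=-2,dy=-7->C; (3,8):dx=-9,dy=-10->C; (3,9):dx=-1,dy=+7->D; (3,10):dx=-10,dy=-11->C
  (4,5):dx=+2,dy=+1->C; (4,6):dx=-2,dy=+9->D; (4,7):dx=+4,dy=-2->D; (4,8):dx=-3,dy=-5->C
  (4,9):dx=+5,dy=+12->C; (4,10):dx=-4,dy=-6->C; (5,6):dx=-4,dy=+8->D; (5,7):dx=+2,dy=-3->D
  (5,8):dx=-5,dy=-6->C; (5,9):dx=+3,dy=+11->C; (5,10):dx=-6,dy=-7->C; (6,7):dx=+6,dy=-11->D
  (6,8):dx=-1,dy=-14->C; (6,9):dx=+7,dy=+3->C; (6,10):dx=-2,dy=-15->C; (7,8):dx=-7,dy=-3->C
  (7,9):dx=+1,dy=+14->C; (7,10):dx=-8,dy=-4->C; (8,9):dx=+8,dy=+17->C; (8,10):dx=-1,dy=-1->C
  (9,10):dx=-9,dy=-18->C
Step 2: C = 34, D = 11, total pairs = 45.
Step 3: tau = (C - D)/(n(n-1)/2) = (34 - 11)/45 = 0.511111.
Step 4: Exact two-sided p-value (enumerate n! = 3628800 permutations of y under H0): p = 0.046623.
Step 5: alpha = 0.05. reject H0.

tau_b = 0.5111 (C=34, D=11), p = 0.046623, reject H0.


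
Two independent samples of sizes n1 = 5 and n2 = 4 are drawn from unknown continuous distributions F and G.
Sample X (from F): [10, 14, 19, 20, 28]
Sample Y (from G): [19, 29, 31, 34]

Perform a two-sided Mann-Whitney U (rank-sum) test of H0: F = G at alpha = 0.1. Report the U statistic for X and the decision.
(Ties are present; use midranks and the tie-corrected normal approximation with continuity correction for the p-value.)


Step 1: Combine and sort all 9 observations; assign midranks.
sorted (value, group): (10,X), (14,X), (19,X), (19,Y), (20,X), (28,X), (29,Y), (31,Y), (34,Y)
ranks: 10->1, 14->2, 19->3.5, 19->3.5, 20->5, 28->6, 29->7, 31->8, 34->9
Step 2: Rank sum for X: R1 = 1 + 2 + 3.5 + 5 + 6 = 17.5.
Step 3: U_X = R1 - n1(n1+1)/2 = 17.5 - 5*6/2 = 17.5 - 15 = 2.5.
       U_Y = n1*n2 - U_X = 20 - 2.5 = 17.5.
Step 4: Ties are present, so use the tie-corrected normal approximation (with continuity correction) for the p-value.
Step 5: p-value = 0.085100; compare to alpha = 0.1. reject H0.

U_X = 2.5, p = 0.085100, reject H0 at alpha = 0.1.


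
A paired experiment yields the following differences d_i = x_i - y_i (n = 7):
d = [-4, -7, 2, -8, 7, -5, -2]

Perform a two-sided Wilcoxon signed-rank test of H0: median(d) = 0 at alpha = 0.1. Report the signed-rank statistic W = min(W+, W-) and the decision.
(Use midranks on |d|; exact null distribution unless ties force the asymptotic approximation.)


Step 1: Drop any zero differences (none here) and take |d_i|.
|d| = [4, 7, 2, 8, 7, 5, 2]
Step 2: Midrank |d_i| (ties get averaged ranks).
ranks: |4|->3, |7|->5.5, |2|->1.5, |8|->7, |7|->5.5, |5|->4, |2|->1.5
Step 3: Attach original signs; sum ranks with positive sign and with negative sign.
W+ = 1.5 + 5.5 = 7
W- = 3 + 5.5 + 7 + 4 + 1.5 = 21
(Check: W+ + W- = 28 should equal n(n+1)/2 = 28.)
Step 4: Test statistic W = min(W+, W-) = 7.
Step 5: Ties in |d|, so use the tie-corrected normal approximation.
        E[W] = n(n+1)/4 = 7*8/4 = 14.
        Tie groups: |d|=2 (t=2), |d|=7 (t=2); sum(t^3 - t) = 12.
        Var[W] = n(n+1)(2n+1)/24 - sum(t^3-t)/48 = 840/24 - 12/48 = 34.75.
        z = (W - E[W]) / sqrt(Var[W]) = (7 - 14) / 5.8949 = -1.1875.
        Two-sided p = 2*Phi(z) = 0.235044.
Step 6: alpha = 0.1. fail to reject H0.

W+ = 7, W- = 21, W = min = 7, p = 0.235044, fail to reject H0.


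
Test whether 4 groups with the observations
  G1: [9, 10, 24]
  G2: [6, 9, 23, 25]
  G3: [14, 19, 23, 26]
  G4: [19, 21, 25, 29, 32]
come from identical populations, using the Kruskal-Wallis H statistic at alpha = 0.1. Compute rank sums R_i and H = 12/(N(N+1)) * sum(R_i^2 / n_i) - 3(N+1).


Step 1: Combine all N = 16 observations and assign midranks.
sorted (value, group, rank): (6,G2,1), (9,G1,2.5), (9,G2,2.5), (10,G1,4), (14,G3,5), (19,G3,6.5), (19,G4,6.5), (21,G4,8), (23,G2,9.5), (23,G3,9.5), (24,G1,11), (25,G2,12.5), (25,G4,12.5), (26,G3,14), (29,G4,15), (32,G4,16)
Step 2: Sum ranks within each group.
R_1 = 17.5 (n_1 = 3)
R_2 = 25.5 (n_2 = 4)
R_3 = 35 (n_3 = 4)
R_4 = 58 (n_4 = 5)
Step 3: H = 12/(N(N+1)) * sum(R_i^2/n_i) - 3(N+1)
     = 12/(16*17) * (17.5^2/3 + 25.5^2/4 + 35^2/4 + 58^2/5) - 3*17
     = 0.044118 * 1243.7 - 51
     = 3.868934.
Step 4: Ties present; correction factor C = 1 - 24/(16^3 - 16) = 0.994118. Corrected H = 3.868934 / 0.994118 = 3.891827.
Step 5: Under H0, H ~ chi^2(3); p-value = 0.273384.
Step 6: alpha = 0.1. fail to reject H0.

H = 3.8918, df = 3, p = 0.273384, fail to reject H0.


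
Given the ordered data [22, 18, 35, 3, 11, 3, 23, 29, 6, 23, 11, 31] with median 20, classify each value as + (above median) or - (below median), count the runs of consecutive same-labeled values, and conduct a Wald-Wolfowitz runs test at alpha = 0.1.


Step 1: Compute median = 20; label A = above, B = below.
Labels in order: ABABBBAABABA  (n_A = 6, n_B = 6)
Step 2: Count runs R = 9.
Step 3: Under H0 (random ordering), E[R] = 2*n_A*n_B/(n_A+n_B) + 1 = 2*6*6/12 + 1 = 7.0000.
        Var[R] = 2*n_A*n_B*(2*n_A*n_B - n_A - n_B) / ((n_A+n_B)^2 * (n_A+n_B-1)) = 4320/1584 = 2.7273.
        SD[R] = 1.6514.
Step 4: Continuity-corrected z = (R - 0.5 - E[R]) / SD[R] = (9 - 0.5 - 7.0000) / 1.6514 = 0.9083.
Step 5: Two-sided p-value via normal approximation = 2*(1 - Phi(|z|)) = 0.363722.
Step 6: alpha = 0.1. fail to reject H0.

R = 9, z = 0.9083, p = 0.363722, fail to reject H0.


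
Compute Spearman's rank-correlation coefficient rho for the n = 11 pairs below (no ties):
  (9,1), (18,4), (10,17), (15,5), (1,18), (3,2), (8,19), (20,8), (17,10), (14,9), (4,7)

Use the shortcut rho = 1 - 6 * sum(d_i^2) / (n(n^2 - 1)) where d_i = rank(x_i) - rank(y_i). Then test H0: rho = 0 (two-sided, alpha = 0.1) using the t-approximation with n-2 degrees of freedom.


Step 1: Rank x and y separately (midranks; no ties here).
rank(x): 9->5, 18->10, 10->6, 15->8, 1->1, 3->2, 8->4, 20->11, 17->9, 14->7, 4->3
rank(y): 1->1, 4->3, 17->9, 5->4, 18->10, 2->2, 19->11, 8->6, 10->8, 9->7, 7->5
Step 2: d_i = R_x(i) - R_y(i); compute d_i^2.
  (5-1)^2=16, (10-3)^2=49, (6-9)^2=9, (8-4)^2=16, (1-10)^2=81, (2-2)^2=0, (4-11)^2=49, (11-6)^2=25, (9-8)^2=1, (7-7)^2=0, (3-5)^2=4
sum(d^2) = 250.
Step 3: rho = 1 - 6*250 / (11*(11^2 - 1)) = 1 - 1500/1320 = -0.136364.
Step 4: Under H0, t = rho * sqrt((n-2)/(1-rho^2)) = -0.4129 ~ t(9).
Step 5: Two-sided p-value from the t-distribution with 9 df = 0.689309.
Step 6: alpha = 0.1. fail to reject H0.

rho = -0.1364, p = 0.689309, fail to reject H0 at alpha = 0.1.


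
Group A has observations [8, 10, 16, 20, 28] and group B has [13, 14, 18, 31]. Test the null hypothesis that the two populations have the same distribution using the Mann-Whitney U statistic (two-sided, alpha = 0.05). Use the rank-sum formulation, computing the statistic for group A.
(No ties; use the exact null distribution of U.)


Step 1: Combine and sort all 9 observations; assign midranks.
sorted (value, group): (8,X), (10,X), (13,Y), (14,Y), (16,X), (18,Y), (20,X), (28,X), (31,Y)
ranks: 8->1, 10->2, 13->3, 14->4, 16->5, 18->6, 20->7, 28->8, 31->9
Step 2: Rank sum for X: R1 = 1 + 2 + 5 + 7 + 8 = 23.
Step 3: U_X = R1 - n1(n1+1)/2 = 23 - 5*6/2 = 23 - 15 = 8.
       U_Y = n1*n2 - U_X = 20 - 8 = 12.
Step 4: No ties, so the exact null distribution of U (based on enumerating the C(9,5) = 126 equally likely rank assignments) gives the two-sided p-value.
Step 5: p-value = 0.730159; compare to alpha = 0.05. fail to reject H0.

U_X = 8, p = 0.730159, fail to reject H0 at alpha = 0.05.


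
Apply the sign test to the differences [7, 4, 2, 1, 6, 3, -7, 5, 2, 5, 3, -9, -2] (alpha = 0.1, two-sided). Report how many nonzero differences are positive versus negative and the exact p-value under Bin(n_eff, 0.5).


Step 1: Discard zero differences. Original n = 13; n_eff = number of nonzero differences = 13.
Nonzero differences (with sign): +7, +4, +2, +1, +6, +3, -7, +5, +2, +5, +3, -9, -2
Step 2: Count signs: positive = 10, negative = 3.
Step 3: Under H0: P(positive) = 0.5, so the number of positives S ~ Bin(13, 0.5).
Step 4: Two-sided exact p-value = sum of Bin(13,0.5) probabilities at or below the observed probability = 0.092285.
Step 5: alpha = 0.1. reject H0.

n_eff = 13, pos = 10, neg = 3, p = 0.092285, reject H0.


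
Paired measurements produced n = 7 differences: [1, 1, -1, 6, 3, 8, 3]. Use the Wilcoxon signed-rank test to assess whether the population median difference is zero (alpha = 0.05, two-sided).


Step 1: Drop any zero differences (none here) and take |d_i|.
|d| = [1, 1, 1, 6, 3, 8, 3]
Step 2: Midrank |d_i| (ties get averaged ranks).
ranks: |1|->2, |1|->2, |1|->2, |6|->6, |3|->4.5, |8|->7, |3|->4.5
Step 3: Attach original signs; sum ranks with positive sign and with negative sign.
W+ = 2 + 2 + 6 + 4.5 + 7 + 4.5 = 26
W- = 2 = 2
(Check: W+ + W- = 28 should equal n(n+1)/2 = 28.)
Step 4: Test statistic W = min(W+, W-) = 2.
Step 5: Ties in |d|, so use the tie-corrected normal approximation.
        E[W] = n(n+1)/4 = 7*8/4 = 14.
        Tie groups: |d|=1 (t=3), |d|=3 (t=2); sum(t^3 - t) = 30.
        Var[W] = n(n+1)(2n+1)/24 - sum(t^3-t)/48 = 840/24 - 30/48 = 34.375.
        z = (W - E[W]) / sqrt(Var[W]) = (2 - 14) / 5.8630 = -2.0467.
        Two-sided p = 2*Phi(z) = 0.040685.
Step 6: alpha = 0.05. reject H0.

W+ = 26, W- = 2, W = min = 2, p = 0.040685, reject H0.


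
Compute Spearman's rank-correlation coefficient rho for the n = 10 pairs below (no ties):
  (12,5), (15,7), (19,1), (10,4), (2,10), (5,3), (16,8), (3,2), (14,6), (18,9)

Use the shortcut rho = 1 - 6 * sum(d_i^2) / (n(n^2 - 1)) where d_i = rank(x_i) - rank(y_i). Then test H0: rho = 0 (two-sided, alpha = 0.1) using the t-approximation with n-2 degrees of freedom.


Step 1: Rank x and y separately (midranks; no ties here).
rank(x): 12->5, 15->7, 19->10, 10->4, 2->1, 5->3, 16->8, 3->2, 14->6, 18->9
rank(y): 5->5, 7->7, 1->1, 4->4, 10->10, 3->3, 8->8, 2->2, 6->6, 9->9
Step 2: d_i = R_x(i) - R_y(i); compute d_i^2.
  (5-5)^2=0, (7-7)^2=0, (10-1)^2=81, (4-4)^2=0, (1-10)^2=81, (3-3)^2=0, (8-8)^2=0, (2-2)^2=0, (6-6)^2=0, (9-9)^2=0
sum(d^2) = 162.
Step 3: rho = 1 - 6*162 / (10*(10^2 - 1)) = 1 - 972/990 = 0.018182.
Step 4: Under H0, t = rho * sqrt((n-2)/(1-rho^2)) = 0.0514 ~ t(8).
Step 5: Two-sided p-value from the t-distribution with 8 df = 0.960240.
Step 6: alpha = 0.1. fail to reject H0.

rho = 0.0182, p = 0.960240, fail to reject H0 at alpha = 0.1.


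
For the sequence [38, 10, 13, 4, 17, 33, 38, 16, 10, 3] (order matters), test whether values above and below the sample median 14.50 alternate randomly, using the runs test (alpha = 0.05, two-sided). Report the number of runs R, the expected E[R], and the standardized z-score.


Step 1: Compute median = 14.50; label A = above, B = below.
Labels in order: ABBBAAAABB  (n_A = 5, n_B = 5)
Step 2: Count runs R = 4.
Step 3: Under H0 (random ordering), E[R] = 2*n_A*n_B/(n_A+n_B) + 1 = 2*5*5/10 + 1 = 6.0000.
        Var[R] = 2*n_A*n_B*(2*n_A*n_B - n_A - n_B) / ((n_A+n_B)^2 * (n_A+n_B-1)) = 2000/900 = 2.2222.
        SD[R] = 1.4907.
Step 4: Continuity-corrected z = (R + 0.5 - E[R]) / SD[R] = (4 + 0.5 - 6.0000) / 1.4907 = -1.0062.
Step 5: Two-sided p-value via normal approximation = 2*(1 - Phi(|z|)) = 0.314305.
Step 6: alpha = 0.05. fail to reject H0.

R = 4, z = -1.0062, p = 0.314305, fail to reject H0.


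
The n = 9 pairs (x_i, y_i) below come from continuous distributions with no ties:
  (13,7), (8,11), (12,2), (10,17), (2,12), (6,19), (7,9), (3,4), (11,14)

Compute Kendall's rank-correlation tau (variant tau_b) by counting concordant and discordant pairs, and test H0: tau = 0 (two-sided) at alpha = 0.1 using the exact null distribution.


Step 1: Enumerate the 36 unordered pairs (i,j) with i<j and classify each by sign(x_j-x_i) * sign(y_j-y_i).
  (1,2):dx=-5,dy=+4->D; (1,3):dx=-1,dy=-5->C; (1,4):dx=-3,dy=+10->D; (1,5):dx=-11,dy=+5->D
  (1,6):dx=-7,dy=+12->D; (1,7):dx=-6,dy=+2->D; (1,8):dx=-10,dy=-3->C; (1,9):dx=-2,dy=+7->D
  (2,3):dx=+4,dy=-9->D; (2,4):dx=+2,dy=+6->C; (2,5):dx=-6,dy=+1->D; (2,6):dx=-2,dy=+8->D
  (2,7):dx=-1,dy=-2->C; (2,8):dx=-5,dy=-7->C; (2,9):dx=+3,dy=+3->C; (3,4):dx=-2,dy=+15->D
  (3,5):dx=-10,dy=+10->D; (3,6):dx=-6,dy=+17->D; (3,7):dx=-5,dy=+7->D; (3,8):dx=-9,dy=+2->D
  (3,9):dx=-1,dy=+12->D; (4,5):dx=-8,dy=-5->C; (4,6):dx=-4,dy=+2->D; (4,7):dx=-3,dy=-8->C
  (4,8):dx=-7,dy=-13->C; (4,9):dx=+1,dy=-3->D; (5,6):dx=+4,dy=+7->C; (5,7):dx=+5,dy=-3->D
  (5,8):dx=+1,dy=-8->D; (5,9):dx=+9,dy=+2->C; (6,7):dx=+1,dy=-10->D; (6,8):dx=-3,dy=-15->C
  (6,9):dx=+5,dy=-5->D; (7,8):dx=-4,dy=-5->C; (7,9):dx=+4,dy=+5->C; (8,9):dx=+8,dy=+10->C
Step 2: C = 15, D = 21, total pairs = 36.
Step 3: tau = (C - D)/(n(n-1)/2) = (15 - 21)/36 = -0.166667.
Step 4: Exact two-sided p-value (enumerate n! = 362880 permutations of y under H0): p = 0.612202.
Step 5: alpha = 0.1. fail to reject H0.

tau_b = -0.1667 (C=15, D=21), p = 0.612202, fail to reject H0.


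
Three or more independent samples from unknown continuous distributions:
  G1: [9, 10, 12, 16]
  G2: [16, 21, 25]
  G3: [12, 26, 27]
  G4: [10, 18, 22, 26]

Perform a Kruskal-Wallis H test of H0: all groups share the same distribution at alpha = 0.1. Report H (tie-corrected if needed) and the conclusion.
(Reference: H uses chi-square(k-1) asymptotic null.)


Step 1: Combine all N = 14 observations and assign midranks.
sorted (value, group, rank): (9,G1,1), (10,G1,2.5), (10,G4,2.5), (12,G1,4.5), (12,G3,4.5), (16,G1,6.5), (16,G2,6.5), (18,G4,8), (21,G2,9), (22,G4,10), (25,G2,11), (26,G3,12.5), (26,G4,12.5), (27,G3,14)
Step 2: Sum ranks within each group.
R_1 = 14.5 (n_1 = 4)
R_2 = 26.5 (n_2 = 3)
R_3 = 31 (n_3 = 3)
R_4 = 33 (n_4 = 4)
Step 3: H = 12/(N(N+1)) * sum(R_i^2/n_i) - 3(N+1)
     = 12/(14*15) * (14.5^2/4 + 26.5^2/3 + 31^2/3 + 33^2/4) - 3*15
     = 0.057143 * 879.229 - 45
     = 5.241667.
Step 4: Ties present; correction factor C = 1 - 24/(14^3 - 14) = 0.991209. Corrected H = 5.241667 / 0.991209 = 5.288156.
Step 5: Under H0, H ~ chi^2(3); p-value = 0.151873.
Step 6: alpha = 0.1. fail to reject H0.

H = 5.2882, df = 3, p = 0.151873, fail to reject H0.


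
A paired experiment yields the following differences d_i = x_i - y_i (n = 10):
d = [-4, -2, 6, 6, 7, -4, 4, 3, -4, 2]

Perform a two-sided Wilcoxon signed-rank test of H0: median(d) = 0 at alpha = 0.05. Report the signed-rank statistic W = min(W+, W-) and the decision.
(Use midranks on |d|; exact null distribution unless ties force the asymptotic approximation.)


Step 1: Drop any zero differences (none here) and take |d_i|.
|d| = [4, 2, 6, 6, 7, 4, 4, 3, 4, 2]
Step 2: Midrank |d_i| (ties get averaged ranks).
ranks: |4|->5.5, |2|->1.5, |6|->8.5, |6|->8.5, |7|->10, |4|->5.5, |4|->5.5, |3|->3, |4|->5.5, |2|->1.5
Step 3: Attach original signs; sum ranks with positive sign and with negative sign.
W+ = 8.5 + 8.5 + 10 + 5.5 + 3 + 1.5 = 37
W- = 5.5 + 1.5 + 5.5 + 5.5 = 18
(Check: W+ + W- = 55 should equal n(n+1)/2 = 55.)
Step 4: Test statistic W = min(W+, W-) = 18.
Step 5: Ties in |d|, so use the tie-corrected normal approximation.
        E[W] = n(n+1)/4 = 10*11/4 = 27.5.
        Tie groups: |d|=2 (t=2), |d|=4 (t=4), |d|=6 (t=2); sum(t^3 - t) = 72.
        Var[W] = n(n+1)(2n+1)/24 - sum(t^3-t)/48 = 2310/24 - 72/48 = 94.75.
        z = (W - E[W]) / sqrt(Var[W]) = (18 - 27.5) / 9.7340 = -0.9760.
        Two-sided p = 2*Phi(z) = 0.329082.
Step 6: alpha = 0.05. fail to reject H0.

W+ = 37, W- = 18, W = min = 18, p = 0.329082, fail to reject H0.


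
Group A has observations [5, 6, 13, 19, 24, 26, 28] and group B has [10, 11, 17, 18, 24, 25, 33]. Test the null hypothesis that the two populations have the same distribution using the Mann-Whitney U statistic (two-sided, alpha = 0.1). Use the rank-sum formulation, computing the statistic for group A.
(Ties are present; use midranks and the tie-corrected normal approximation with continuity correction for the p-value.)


Step 1: Combine and sort all 14 observations; assign midranks.
sorted (value, group): (5,X), (6,X), (10,Y), (11,Y), (13,X), (17,Y), (18,Y), (19,X), (24,X), (24,Y), (25,Y), (26,X), (28,X), (33,Y)
ranks: 5->1, 6->2, 10->3, 11->4, 13->5, 17->6, 18->7, 19->8, 24->9.5, 24->9.5, 25->11, 26->12, 28->13, 33->14
Step 2: Rank sum for X: R1 = 1 + 2 + 5 + 8 + 9.5 + 12 + 13 = 50.5.
Step 3: U_X = R1 - n1(n1+1)/2 = 50.5 - 7*8/2 = 50.5 - 28 = 22.5.
       U_Y = n1*n2 - U_X = 49 - 22.5 = 26.5.
Step 4: Ties are present, so use the tie-corrected normal approximation (with continuity correction) for the p-value.
Step 5: p-value = 0.847841; compare to alpha = 0.1. fail to reject H0.

U_X = 22.5, p = 0.847841, fail to reject H0 at alpha = 0.1.


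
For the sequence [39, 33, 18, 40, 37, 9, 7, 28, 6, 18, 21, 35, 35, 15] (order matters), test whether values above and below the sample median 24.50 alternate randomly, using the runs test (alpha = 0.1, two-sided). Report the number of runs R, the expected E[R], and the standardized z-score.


Step 1: Compute median = 24.50; label A = above, B = below.
Labels in order: AABAABBABBBAAB  (n_A = 7, n_B = 7)
Step 2: Count runs R = 8.
Step 3: Under H0 (random ordering), E[R] = 2*n_A*n_B/(n_A+n_B) + 1 = 2*7*7/14 + 1 = 8.0000.
        Var[R] = 2*n_A*n_B*(2*n_A*n_B - n_A - n_B) / ((n_A+n_B)^2 * (n_A+n_B-1)) = 8232/2548 = 3.2308.
        SD[R] = 1.7974.
Step 4: R = E[R], so z = 0 with no continuity correction.
Step 5: Two-sided p-value via normal approximation = 2*(1 - Phi(|z|)) = 1.000000.
Step 6: alpha = 0.1. fail to reject H0.

R = 8, z = 0.0000, p = 1.000000, fail to reject H0.


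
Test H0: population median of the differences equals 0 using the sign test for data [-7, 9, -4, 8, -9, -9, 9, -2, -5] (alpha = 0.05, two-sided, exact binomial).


Step 1: Discard zero differences. Original n = 9; n_eff = number of nonzero differences = 9.
Nonzero differences (with sign): -7, +9, -4, +8, -9, -9, +9, -2, -5
Step 2: Count signs: positive = 3, negative = 6.
Step 3: Under H0: P(positive) = 0.5, so the number of positives S ~ Bin(9, 0.5).
Step 4: Two-sided exact p-value = sum of Bin(9,0.5) probabilities at or below the observed probability = 0.507812.
Step 5: alpha = 0.05. fail to reject H0.

n_eff = 9, pos = 3, neg = 6, p = 0.507812, fail to reject H0.


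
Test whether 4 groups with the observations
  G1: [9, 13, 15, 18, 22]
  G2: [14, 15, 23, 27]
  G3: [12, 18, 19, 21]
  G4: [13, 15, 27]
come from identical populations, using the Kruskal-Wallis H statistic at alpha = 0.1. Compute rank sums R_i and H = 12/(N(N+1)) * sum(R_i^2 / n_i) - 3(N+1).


Step 1: Combine all N = 16 observations and assign midranks.
sorted (value, group, rank): (9,G1,1), (12,G3,2), (13,G1,3.5), (13,G4,3.5), (14,G2,5), (15,G1,7), (15,G2,7), (15,G4,7), (18,G1,9.5), (18,G3,9.5), (19,G3,11), (21,G3,12), (22,G1,13), (23,G2,14), (27,G2,15.5), (27,G4,15.5)
Step 2: Sum ranks within each group.
R_1 = 34 (n_1 = 5)
R_2 = 41.5 (n_2 = 4)
R_3 = 34.5 (n_3 = 4)
R_4 = 26 (n_4 = 3)
Step 3: H = 12/(N(N+1)) * sum(R_i^2/n_i) - 3(N+1)
     = 12/(16*17) * (34^2/5 + 41.5^2/4 + 34.5^2/4 + 26^2/3) - 3*17
     = 0.044118 * 1184.66 - 51
     = 1.264338.
Step 4: Ties present; correction factor C = 1 - 42/(16^3 - 16) = 0.989706. Corrected H = 1.264338 / 0.989706 = 1.277489.
Step 5: Under H0, H ~ chi^2(3); p-value = 0.734485.
Step 6: alpha = 0.1. fail to reject H0.

H = 1.2775, df = 3, p = 0.734485, fail to reject H0.


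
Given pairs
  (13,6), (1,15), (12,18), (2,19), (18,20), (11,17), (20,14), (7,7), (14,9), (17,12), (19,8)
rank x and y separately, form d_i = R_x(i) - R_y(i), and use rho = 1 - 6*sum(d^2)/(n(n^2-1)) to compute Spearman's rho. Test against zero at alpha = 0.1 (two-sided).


Step 1: Rank x and y separately (midranks; no ties here).
rank(x): 13->6, 1->1, 12->5, 2->2, 18->9, 11->4, 20->11, 7->3, 14->7, 17->8, 19->10
rank(y): 6->1, 15->7, 18->9, 19->10, 20->11, 17->8, 14->6, 7->2, 9->4, 12->5, 8->3
Step 2: d_i = R_x(i) - R_y(i); compute d_i^2.
  (6-1)^2=25, (1-7)^2=36, (5-9)^2=16, (2-10)^2=64, (9-11)^2=4, (4-8)^2=16, (11-6)^2=25, (3-2)^2=1, (7-4)^2=9, (8-5)^2=9, (10-3)^2=49
sum(d^2) = 254.
Step 3: rho = 1 - 6*254 / (11*(11^2 - 1)) = 1 - 1524/1320 = -0.154545.
Step 4: Under H0, t = rho * sqrt((n-2)/(1-rho^2)) = -0.4693 ~ t(9).
Step 5: Two-sided p-value from the t-distribution with 9 df = 0.650034.
Step 6: alpha = 0.1. fail to reject H0.

rho = -0.1545, p = 0.650034, fail to reject H0 at alpha = 0.1.


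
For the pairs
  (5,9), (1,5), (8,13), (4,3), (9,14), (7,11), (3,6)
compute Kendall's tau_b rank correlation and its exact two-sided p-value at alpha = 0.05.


Step 1: Enumerate the 21 unordered pairs (i,j) with i<j and classify each by sign(x_j-x_i) * sign(y_j-y_i).
  (1,2):dx=-4,dy=-4->C; (1,3):dx=+3,dy=+4->C; (1,4):dx=-1,dy=-6->C; (1,5):dx=+4,dy=+5->C
  (1,6):dx=+2,dy=+2->C; (1,7):dx=-2,dy=-3->C; (2,3):dx=+7,dy=+8->C; (2,4):dx=+3,dy=-2->D
  (2,5):dx=+8,dy=+9->C; (2,6):dx=+6,dy=+6->C; (2,7):dx=+2,dy=+1->C; (3,4):dx=-4,dy=-10->C
  (3,5):dx=+1,dy=+1->C; (3,6):dx=-1,dy=-2->C; (3,7):dx=-5,dy=-7->C; (4,5):dx=+5,dy=+11->C
  (4,6):dx=+3,dy=+8->C; (4,7):dx=-1,dy=+3->D; (5,6):dx=-2,dy=-3->C; (5,7):dx=-6,dy=-8->C
  (6,7):dx=-4,dy=-5->C
Step 2: C = 19, D = 2, total pairs = 21.
Step 3: tau = (C - D)/(n(n-1)/2) = (19 - 2)/21 = 0.809524.
Step 4: Exact two-sided p-value (enumerate n! = 5040 permutations of y under H0): p = 0.010714.
Step 5: alpha = 0.05. reject H0.

tau_b = 0.8095 (C=19, D=2), p = 0.010714, reject H0.
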